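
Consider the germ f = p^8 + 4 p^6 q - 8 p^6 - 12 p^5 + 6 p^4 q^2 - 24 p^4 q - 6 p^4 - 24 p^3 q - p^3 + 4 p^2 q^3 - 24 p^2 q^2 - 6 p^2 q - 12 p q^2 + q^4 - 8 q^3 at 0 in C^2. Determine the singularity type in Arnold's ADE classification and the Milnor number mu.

Type E_{6}, Milnor number mu = 6.

The Hessian of f at 0 is [[0, 0], [0, 0]] with rank 0, so corank 2. A Groebner basis of the Jacobian ideal J(f) in C{p,q} is {p^3 + 3*p^2/4 + 3*p*q + 3*q^2, p^2*q - p^2/4 - p*q - q^2, p^2/16 + p*q^2 + p*q/4 + q^2/4, q^3}; counting standard monomials gives mu = 6. Corank 2; j^3 = -(p + 2*q)^3 is a perfect cube, so E-series; the 4-jet and mu = 6 give E_6.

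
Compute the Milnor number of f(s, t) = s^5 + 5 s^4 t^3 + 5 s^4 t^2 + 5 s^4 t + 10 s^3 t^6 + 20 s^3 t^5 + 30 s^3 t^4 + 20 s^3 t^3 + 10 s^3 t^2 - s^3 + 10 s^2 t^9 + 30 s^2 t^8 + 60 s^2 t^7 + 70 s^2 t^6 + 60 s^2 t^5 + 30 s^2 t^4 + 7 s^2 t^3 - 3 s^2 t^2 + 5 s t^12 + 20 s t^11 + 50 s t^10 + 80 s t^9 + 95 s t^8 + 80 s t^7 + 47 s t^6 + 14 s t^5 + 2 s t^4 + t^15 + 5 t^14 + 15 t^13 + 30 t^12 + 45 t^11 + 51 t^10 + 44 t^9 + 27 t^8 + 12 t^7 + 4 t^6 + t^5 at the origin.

The Hessian of f at 0 has rank 0. Corank 2; j^3 = -s^3 is a perfect cube, so E-series; the 5-jet and mu = 8 give E_8.

8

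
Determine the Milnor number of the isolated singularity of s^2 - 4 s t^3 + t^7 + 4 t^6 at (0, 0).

The Hessian of f at 0 has rank 1. Corank 1: A-series; mu = 6 gives A_6.

6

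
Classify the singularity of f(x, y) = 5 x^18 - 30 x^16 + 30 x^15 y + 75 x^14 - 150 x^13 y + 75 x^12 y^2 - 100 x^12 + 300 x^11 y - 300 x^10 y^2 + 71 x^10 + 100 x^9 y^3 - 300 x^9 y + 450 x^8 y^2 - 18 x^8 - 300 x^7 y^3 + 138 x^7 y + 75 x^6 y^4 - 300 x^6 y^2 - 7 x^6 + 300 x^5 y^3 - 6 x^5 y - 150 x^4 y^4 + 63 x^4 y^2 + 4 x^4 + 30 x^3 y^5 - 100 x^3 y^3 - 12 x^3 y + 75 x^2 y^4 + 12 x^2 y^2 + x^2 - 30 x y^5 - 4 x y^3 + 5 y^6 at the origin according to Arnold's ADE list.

A_{5}

The Hessian of f at 0 has rank 1. Corank 1: A-series; mu = 5 gives A_5.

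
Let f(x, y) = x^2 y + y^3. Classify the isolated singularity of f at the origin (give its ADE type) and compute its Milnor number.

Type D_{4}, Milnor number mu = 4.

The Hessian of f at 0 has rank 0. Corank 2; j^3 = y*(x^2 + y^2) splits into three distinct lines over C (the quadratic factor has nonzero discriminant), so D_4.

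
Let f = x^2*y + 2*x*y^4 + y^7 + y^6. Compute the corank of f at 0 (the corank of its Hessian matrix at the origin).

2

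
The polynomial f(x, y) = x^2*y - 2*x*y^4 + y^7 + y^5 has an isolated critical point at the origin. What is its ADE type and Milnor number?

Type D_{6}, Milnor number mu = 6.

The Hessian of f at 0 has rank 0. Corank 2; j^3 = x^2*y has shape L^2 M (L != M), so D-series; mu = 6 gives D_6.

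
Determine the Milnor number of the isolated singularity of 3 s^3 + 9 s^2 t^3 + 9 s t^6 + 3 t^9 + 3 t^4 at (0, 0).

The Hessian of f at 0 has rank 0. Corank 2; j^3 = 3*s^3 is a perfect cube, so E-series; the 4-jet and mu = 6 give E_6.

6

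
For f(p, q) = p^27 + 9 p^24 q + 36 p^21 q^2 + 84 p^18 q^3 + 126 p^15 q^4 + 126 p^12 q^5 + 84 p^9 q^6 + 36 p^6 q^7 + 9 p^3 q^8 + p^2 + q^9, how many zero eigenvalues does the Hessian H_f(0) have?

1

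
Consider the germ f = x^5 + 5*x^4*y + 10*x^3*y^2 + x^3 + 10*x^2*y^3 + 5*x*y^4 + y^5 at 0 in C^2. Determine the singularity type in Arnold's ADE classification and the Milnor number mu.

Type E_{8}, Milnor number mu = 8.

The Hessian of f at 0 is [[0, 0], [0, 0]] with rank 0, so corank 2. A Groebner basis of the Jacobian ideal J(f) in C{x,y} is {y^5, x*y^3 + y^4/4, x^2}; counting standard monomials gives mu = 8. Corank 2; j^3 = x^3 is a perfect cube, so E-series; the 5-jet and mu = 8 give E_8.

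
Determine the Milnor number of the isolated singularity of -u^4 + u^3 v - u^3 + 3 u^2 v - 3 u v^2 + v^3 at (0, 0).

The Hessian of f at 0 is [[0, 0], [0, 0]] with rank 0, so corank 2. A Groebner basis of the Jacobian ideal J(f) in C{u,v} is {3*u^2 - 6*u*v + v^4 + v^3 + 3*v^2, u^3 + 3*u^2 - 6*u*v + 3*v^2, u^2*v + 3*u^2 - 6*u*v + 3*v^2, 2*u^2 + u*v^2 - 4*u*v - v^3/3 + 2*v^2}; counting standard monomials gives mu = 7. Corank 2; j^3 = -(u - v)^3 is a perfect cube, so E-series; the 4-jet and mu = 7 give E_7.

7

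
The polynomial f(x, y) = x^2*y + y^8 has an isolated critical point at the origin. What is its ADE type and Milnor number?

Type D_9, Milnor number mu = 9.

The Hessian of f at 0 is [[0, 0], [0, 0]] with rank 0, so corank 2. A Groebner basis of the Jacobian ideal J(f) in C{x,y} is {x^2/8 + y^7, x^3, x*y}; counting standard monomials gives mu = 9. Corank 2; j^3 = x^2*y has shape L^2 M (L != M), so D-series; mu = 9 gives D_9.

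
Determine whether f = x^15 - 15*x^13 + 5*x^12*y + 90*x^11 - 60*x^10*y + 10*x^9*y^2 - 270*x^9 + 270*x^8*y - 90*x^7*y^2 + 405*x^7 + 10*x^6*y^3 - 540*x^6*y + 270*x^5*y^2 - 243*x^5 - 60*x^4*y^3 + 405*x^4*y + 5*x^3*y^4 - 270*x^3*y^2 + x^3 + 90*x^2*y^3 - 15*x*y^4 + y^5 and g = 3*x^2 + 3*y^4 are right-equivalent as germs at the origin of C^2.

No.

The Hessian of f at 0 is [[0, 0], [0, 0]] with rank 0, so corank 2. A Groebner basis of the Jacobian ideal J(f) in C{x,y} is {y^5, x*y^3 - y^4/12, x^2}; counting standard monomials gives mu = 8. Corank 2; j^3 = x^3 is a perfect cube, so E-series; the 5-jet and mu = 8 give E_8. The Hessian of g at 0 is [[6, 0], [0, 0]] with rank 1, so corank 1. A Groebner basis of the Jacobian ideal J(g) in C{x,y} is {y^3, x}; counting standard monomials gives mu = 3. Corank 1: A-series; mu = 3 gives A_3. f is E_8 but g is A_3, hence not right-equivalent.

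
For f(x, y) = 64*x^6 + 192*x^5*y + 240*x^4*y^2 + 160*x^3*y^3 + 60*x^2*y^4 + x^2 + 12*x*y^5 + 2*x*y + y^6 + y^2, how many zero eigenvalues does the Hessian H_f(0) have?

1

The Hessian at 0 is [[2, 2], [2, 2]] of rank 1; hence corank 1.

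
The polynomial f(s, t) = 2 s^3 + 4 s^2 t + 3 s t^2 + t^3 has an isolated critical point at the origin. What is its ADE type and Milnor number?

The Hessian of f at 0 has rank 0. Corank 2; j^3 = (s + t)*(2*s^2 + 2*s*t + t^2) splits into three distinct lines over C (the quadratic factor has nonzero discriminant), so D_4.

Type D4, Milnor number mu = 4.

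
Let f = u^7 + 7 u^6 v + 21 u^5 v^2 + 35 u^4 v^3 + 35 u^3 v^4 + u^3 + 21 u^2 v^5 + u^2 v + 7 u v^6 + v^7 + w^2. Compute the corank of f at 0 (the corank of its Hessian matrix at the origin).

Hessian at 0 has rank 1.

2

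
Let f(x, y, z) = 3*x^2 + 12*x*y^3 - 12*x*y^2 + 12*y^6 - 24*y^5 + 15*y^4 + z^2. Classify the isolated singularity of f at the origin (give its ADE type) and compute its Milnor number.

Type A_3, Milnor number mu = 3.

The Hessian of f at 0 has rank 2. Corank 1: A-series; mu = 3 gives A_3.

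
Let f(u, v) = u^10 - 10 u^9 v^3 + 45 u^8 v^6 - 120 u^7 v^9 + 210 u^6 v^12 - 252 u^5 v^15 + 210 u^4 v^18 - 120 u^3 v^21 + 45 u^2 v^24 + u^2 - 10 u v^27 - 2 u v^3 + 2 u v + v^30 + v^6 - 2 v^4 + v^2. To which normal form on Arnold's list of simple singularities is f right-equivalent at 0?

A_9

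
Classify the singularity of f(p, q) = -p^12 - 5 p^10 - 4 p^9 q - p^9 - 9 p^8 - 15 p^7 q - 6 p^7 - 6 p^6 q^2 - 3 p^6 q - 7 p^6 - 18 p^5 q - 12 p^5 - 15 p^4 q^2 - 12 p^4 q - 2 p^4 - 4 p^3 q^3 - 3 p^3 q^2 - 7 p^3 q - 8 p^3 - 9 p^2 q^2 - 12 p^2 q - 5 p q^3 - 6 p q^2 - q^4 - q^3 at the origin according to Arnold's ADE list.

The Hessian of f at 0 is [[0, 0], [0, 0]] with rank 0, so corank 2. A Groebner basis of the Jacobian ideal J(f) in C{p,q} is {768*p^2 + 768*p*q + q^4 + 8*q^3 + 192*q^2, p^3 + 36*p^2 + 36*p*q + q^3/2 + 9*q^2, p^2*q - 40*p^2 - 40*p*q - 2*q^3/3 - 10*q^2, 32*p^2 + p*q^2 + 32*p*q + 5*q^3/6 + 8*q^2}; counting standard monomials gives mu = 7. Corank 2; j^3 = -(2*p + q)^3 is a perfect cube, so E-series; the 4-jet and mu = 7 give E_7.

E7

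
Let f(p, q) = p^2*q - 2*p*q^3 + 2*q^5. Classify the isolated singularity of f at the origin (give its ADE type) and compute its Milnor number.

Type D_{6}, Milnor number mu = 6.

The Hessian of f at 0 has rank 0. Corank 2; j^3 = p^2*q has shape L^2 M (L != M), so D-series; mu = 6 gives D_6.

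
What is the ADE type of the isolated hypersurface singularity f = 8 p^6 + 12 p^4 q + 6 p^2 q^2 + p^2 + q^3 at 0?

A_2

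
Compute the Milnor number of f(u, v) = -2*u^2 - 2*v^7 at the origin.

6

The Hessian of f at 0 has rank 1. Corank 1: A-series; mu = 6 gives A_6.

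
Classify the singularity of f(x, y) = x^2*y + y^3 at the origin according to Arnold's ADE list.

The Hessian of f at 0 has rank 0. Corank 2; j^3 = y*(x^2 + y^2) splits into three distinct lines over C (the quadratic factor has nonzero discriminant), so D_4.

D_{4}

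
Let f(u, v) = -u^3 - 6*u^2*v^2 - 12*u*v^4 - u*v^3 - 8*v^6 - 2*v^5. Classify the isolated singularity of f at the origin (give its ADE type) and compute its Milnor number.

Type E_{7}, Milnor number mu = 7.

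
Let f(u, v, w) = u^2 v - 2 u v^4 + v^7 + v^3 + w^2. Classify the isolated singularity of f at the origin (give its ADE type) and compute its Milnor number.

Type D_4, Milnor number mu = 4.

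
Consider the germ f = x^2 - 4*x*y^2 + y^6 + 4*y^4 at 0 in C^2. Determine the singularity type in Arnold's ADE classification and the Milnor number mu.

Type A5, Milnor number mu = 5.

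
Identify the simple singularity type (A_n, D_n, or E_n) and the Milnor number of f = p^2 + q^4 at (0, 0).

Type A_{3}, Milnor number mu = 3.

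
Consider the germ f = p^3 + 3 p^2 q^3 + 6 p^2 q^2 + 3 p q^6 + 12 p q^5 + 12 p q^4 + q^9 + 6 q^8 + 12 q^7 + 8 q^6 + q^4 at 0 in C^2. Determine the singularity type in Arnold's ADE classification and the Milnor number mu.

Type E6, Milnor number mu = 6.

The Hessian of f at 0 is [[0, 0], [0, 0]] with rank 0, so corank 2. A Groebner basis of the Jacobian ideal J(f) in C{p,q} is {p^3, p^2*q, p^2/4 + p*q^2, q^3}; counting standard monomials gives mu = 6. Corank 2; j^3 = p^3 is a perfect cube, so E-series; the 4-jet and mu = 6 give E_6.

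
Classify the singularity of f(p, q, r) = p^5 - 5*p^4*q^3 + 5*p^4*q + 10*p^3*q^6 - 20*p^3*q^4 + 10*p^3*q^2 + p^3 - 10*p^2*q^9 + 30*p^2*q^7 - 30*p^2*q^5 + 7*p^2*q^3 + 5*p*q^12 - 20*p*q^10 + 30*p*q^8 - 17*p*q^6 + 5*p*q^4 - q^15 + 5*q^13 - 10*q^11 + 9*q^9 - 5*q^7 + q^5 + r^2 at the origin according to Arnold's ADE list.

E8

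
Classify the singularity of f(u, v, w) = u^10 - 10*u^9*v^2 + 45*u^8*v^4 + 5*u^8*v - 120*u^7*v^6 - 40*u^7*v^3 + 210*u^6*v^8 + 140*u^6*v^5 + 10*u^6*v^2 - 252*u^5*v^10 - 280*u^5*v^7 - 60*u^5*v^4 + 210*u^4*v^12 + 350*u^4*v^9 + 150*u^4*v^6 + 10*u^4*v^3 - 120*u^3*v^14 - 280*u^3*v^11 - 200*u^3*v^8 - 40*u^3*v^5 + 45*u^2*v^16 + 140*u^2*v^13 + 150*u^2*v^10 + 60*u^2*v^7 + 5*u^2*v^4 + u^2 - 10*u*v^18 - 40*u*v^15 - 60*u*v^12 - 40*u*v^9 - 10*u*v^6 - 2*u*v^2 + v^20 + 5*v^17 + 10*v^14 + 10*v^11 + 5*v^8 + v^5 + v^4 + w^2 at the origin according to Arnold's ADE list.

A_{4}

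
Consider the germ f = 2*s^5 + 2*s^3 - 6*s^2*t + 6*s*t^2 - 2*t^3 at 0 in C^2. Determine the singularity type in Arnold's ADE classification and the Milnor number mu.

The Hessian of f at 0 is [[0, 0], [0, 0]] with rank 0, so corank 2. A Groebner basis of the Jacobian ideal J(f) in C{s,t} is {t^5, s*t^3 - 3*t^4/4, s^2 - 2*s*t + t^2}; counting standard monomials gives mu = 8. Corank 2; j^3 = 2*(s - t)^3 is a perfect cube, so E-series; the 5-jet and mu = 8 give E_8.

Type E8, Milnor number mu = 8.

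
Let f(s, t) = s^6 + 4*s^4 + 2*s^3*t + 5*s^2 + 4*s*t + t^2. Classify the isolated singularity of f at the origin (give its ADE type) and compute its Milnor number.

The Hessian of f at 0 has rank 2. Corank 0: nondegenerate Morse point, so A_1.

Type A1, Milnor number mu = 1.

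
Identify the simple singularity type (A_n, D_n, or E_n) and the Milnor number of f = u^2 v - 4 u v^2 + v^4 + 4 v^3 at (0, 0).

Type D5, Milnor number mu = 5.

The Hessian of f at 0 has rank 0. Corank 2; j^3 = v*(u - 2*v)^2 has shape L^2 M (L != M), so D-series; mu = 5 gives D_5.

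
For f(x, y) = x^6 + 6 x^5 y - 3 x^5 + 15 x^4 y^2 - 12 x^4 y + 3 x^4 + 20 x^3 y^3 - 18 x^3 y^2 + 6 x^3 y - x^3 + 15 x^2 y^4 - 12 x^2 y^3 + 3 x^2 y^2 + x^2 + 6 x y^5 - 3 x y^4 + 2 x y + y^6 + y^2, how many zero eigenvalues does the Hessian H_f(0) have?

Hessian at 0 has rank 1.

1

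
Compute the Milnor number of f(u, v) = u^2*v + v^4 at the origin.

5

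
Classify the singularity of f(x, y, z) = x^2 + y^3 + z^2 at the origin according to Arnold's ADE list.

The Hessian of f at 0 has rank 2. Corank 1: A-series; mu = 2 gives A_2.

A_{2}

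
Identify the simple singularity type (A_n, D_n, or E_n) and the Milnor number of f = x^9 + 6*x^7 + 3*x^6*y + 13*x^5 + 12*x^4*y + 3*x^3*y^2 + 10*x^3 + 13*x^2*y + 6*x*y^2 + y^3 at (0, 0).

The Hessian of f at 0 has rank 0. Corank 2; j^3 = (2*x + y)*(5*x^2 + 4*x*y + y^2) splits into three distinct lines over C (the quadratic factor has nonzero discriminant), so D_4.

Type D_{4}, Milnor number mu = 4.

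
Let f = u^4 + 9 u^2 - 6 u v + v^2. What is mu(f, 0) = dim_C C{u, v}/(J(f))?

3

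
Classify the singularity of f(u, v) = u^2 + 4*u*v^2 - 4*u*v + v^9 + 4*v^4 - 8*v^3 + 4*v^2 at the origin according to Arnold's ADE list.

The Hessian of f at 0 has rank 1. Corank 1: A-series; mu = 8 gives A_8.

A_{8}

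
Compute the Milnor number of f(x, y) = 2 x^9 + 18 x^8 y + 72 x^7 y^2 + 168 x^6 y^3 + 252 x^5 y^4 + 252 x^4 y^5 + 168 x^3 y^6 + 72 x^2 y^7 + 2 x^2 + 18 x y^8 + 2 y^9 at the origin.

8

The Hessian of f at 0 has rank 1. Corank 1: A-series; mu = 8 gives A_8.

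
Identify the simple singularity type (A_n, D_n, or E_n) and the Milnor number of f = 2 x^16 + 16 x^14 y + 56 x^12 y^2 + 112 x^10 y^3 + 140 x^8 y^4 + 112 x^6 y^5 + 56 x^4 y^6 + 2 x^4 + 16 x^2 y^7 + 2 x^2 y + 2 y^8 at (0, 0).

Type D_9, Milnor number mu = 9.

The Hessian of f at 0 has rank 0. Corank 2; j^3 = 2*x^2*y has shape L^2 M (L != M), so D-series; mu = 9 gives D_9.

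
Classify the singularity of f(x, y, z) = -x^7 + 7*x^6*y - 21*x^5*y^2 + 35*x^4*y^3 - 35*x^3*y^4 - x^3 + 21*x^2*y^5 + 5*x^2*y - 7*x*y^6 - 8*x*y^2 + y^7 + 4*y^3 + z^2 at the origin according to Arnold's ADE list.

D8

The Hessian of f at 0 has rank 1. Corank 2; j^3 = -(x - 2*y)^2*(x - y) has shape L^2 M (L != M), so D-series; mu = 8 gives D_8.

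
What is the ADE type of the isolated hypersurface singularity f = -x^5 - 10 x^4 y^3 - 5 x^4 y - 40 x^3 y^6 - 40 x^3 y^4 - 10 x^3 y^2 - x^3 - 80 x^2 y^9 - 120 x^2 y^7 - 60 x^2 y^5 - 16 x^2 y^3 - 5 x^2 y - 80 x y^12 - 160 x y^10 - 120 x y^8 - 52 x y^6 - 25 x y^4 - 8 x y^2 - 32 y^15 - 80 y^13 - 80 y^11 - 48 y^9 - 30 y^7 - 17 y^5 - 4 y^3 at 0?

The Hessian of f at 0 is [[0, 0], [0, 0]] with rank 0, so corank 2. A Groebner basis of the Jacobian ideal J(f) in C{x,y} is {x*y/7 + y^4 + 2*y^2/7, x*y^2 + 2*y^3, x^2 + 23*x*y/7 + 18*y^2/7}; counting standard monomials gives mu = 6. Corank 2; j^3 = -(x + y)*(x + 2*y)^2 has shape L^2 M (L != M), so D-series; mu = 6 gives D_6.

D6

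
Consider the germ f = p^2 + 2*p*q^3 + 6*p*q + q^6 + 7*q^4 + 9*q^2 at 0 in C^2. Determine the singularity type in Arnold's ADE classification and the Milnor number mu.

The Hessian of f at 0 has rank 1. Corank 1: A-series; mu = 3 gives A_3.

Type A_{3}, Milnor number mu = 3.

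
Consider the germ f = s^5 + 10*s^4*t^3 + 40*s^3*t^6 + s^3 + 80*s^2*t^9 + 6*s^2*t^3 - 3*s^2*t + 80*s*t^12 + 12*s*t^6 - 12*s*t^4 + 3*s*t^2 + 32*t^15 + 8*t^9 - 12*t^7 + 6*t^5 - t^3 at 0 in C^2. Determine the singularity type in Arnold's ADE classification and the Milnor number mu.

The Hessian of f at 0 is [[0, 0], [0, 0]] with rank 0, so corank 2. A Groebner basis of the Jacobian ideal J(f) in C{s,t} is {-3*s^2/4 + s*t^3 + 3*s*t/2 - 3*t^2/4, -s^2 + 2*s*t + t^4 - t^2, s^3 - 3*s*t^2 + 2*t^3, s^2*t - 2*s*t^2 + t^3}; counting standard monomials gives mu = 8. Corank 2; j^3 = (s - t)^3 is a perfect cube, so E-series; the 5-jet and mu = 8 give E_8.

Type E_8, Milnor number mu = 8.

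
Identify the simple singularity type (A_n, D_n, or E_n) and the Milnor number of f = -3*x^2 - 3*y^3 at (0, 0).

The Hessian of f at 0 has rank 1. Corank 1: A-series; mu = 2 gives A_2.

Type A_{2}, Milnor number mu = 2.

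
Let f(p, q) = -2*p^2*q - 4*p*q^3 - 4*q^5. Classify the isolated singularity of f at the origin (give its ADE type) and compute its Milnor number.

The Hessian of f at 0 has rank 0. Corank 2; j^3 = -2*p^2*q has shape L^2 M (L != M), so D-series; mu = 6 gives D_6.

Type D6, Milnor number mu = 6.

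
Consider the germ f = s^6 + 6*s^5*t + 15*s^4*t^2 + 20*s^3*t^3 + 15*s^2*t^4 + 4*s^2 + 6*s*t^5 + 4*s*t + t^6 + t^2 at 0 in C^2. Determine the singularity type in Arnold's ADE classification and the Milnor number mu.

The Hessian of f at 0 is [[8, 4], [4, 2]] with rank 1, so corank 1. A Groebner basis of the Jacobian ideal J(f) in C{s,t} is {t^5, s + t/2}; counting standard monomials gives mu = 5. Corank 1: A-series; mu = 5 gives A_5.

Type A_{5}, Milnor number mu = 5.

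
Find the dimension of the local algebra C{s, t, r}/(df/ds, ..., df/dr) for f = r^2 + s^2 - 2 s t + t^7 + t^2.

The Hessian of f at 0 has rank 2. Corank 1: A-series; mu = 6 gives A_6.

6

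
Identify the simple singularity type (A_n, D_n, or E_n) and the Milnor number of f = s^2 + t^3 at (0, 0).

The Hessian of f at 0 is [[2, 0], [0, 0]] with rank 1, so corank 1. A Groebner basis of the Jacobian ideal J(f) in C{s,t} is {t^2, s}; counting standard monomials gives mu = 2. Corank 1: A-series; mu = 2 gives A_2.

Type A_{2}, Milnor number mu = 2.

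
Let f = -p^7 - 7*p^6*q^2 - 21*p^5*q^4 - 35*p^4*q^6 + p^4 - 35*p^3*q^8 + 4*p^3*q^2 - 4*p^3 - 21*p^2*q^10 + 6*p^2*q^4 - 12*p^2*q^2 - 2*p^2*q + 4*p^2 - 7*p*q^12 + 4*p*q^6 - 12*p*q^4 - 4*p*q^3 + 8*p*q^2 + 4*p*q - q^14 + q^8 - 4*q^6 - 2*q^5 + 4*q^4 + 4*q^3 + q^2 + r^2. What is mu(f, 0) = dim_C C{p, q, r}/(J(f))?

6

The Hessian of f at 0 is [[8, 4, 0], [4, 2, 0], [0, 0, 2]] with rank 2, so corank 1. A Groebner basis of the Jacobian ideal J(f) in C{p,q,r} is {p^3 + 49*p^2/19 + 263*p*q/57 - 1738*p/57 - 1426*q^2/57 - 869*q/57, p^2*q - 298*p^2/133 - 1342*p*q/399 + 1124*p/57 + 6437*q^2/399 + 562*q/57, 277*p^2/266 + p*q^2 + 160*p*q/399 + 55*p/57 + 313*q^2/399 + 55*q/114, p^2/133 + 416*p*q/399 + 86*p/57 + q^3 + 734*q^2/399 + 43*q/57, r}; counting standard monomials gives mu = 6. Corank 1: A-series; mu = 6 gives A_6.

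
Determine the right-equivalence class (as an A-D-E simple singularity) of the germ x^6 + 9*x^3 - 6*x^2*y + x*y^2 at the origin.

D7

The Hessian of f at 0 has rank 0. Corank 2; j^3 = x*(3*x - y)^2 has shape L^2 M (L != M), so D-series; mu = 7 gives D_7.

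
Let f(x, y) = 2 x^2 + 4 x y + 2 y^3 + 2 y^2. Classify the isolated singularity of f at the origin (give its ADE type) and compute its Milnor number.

The Hessian of f at 0 is [[4, 4], [4, 4]] with rank 1, so corank 1. A Groebner basis of the Jacobian ideal J(f) in C{x,y} is {y^2, x + y}; counting standard monomials gives mu = 2. Corank 1: A-series; mu = 2 gives A_2.

Type A_{2}, Milnor number mu = 2.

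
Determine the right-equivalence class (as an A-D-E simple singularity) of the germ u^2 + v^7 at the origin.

The Hessian of f at 0 is [[2, 0], [0, 0]] with rank 1, so corank 1. A Groebner basis of the Jacobian ideal J(f) in C{u,v} is {v^6, u}; counting standard monomials gives mu = 6. Corank 1: A-series; mu = 6 gives A_6.

A_{6}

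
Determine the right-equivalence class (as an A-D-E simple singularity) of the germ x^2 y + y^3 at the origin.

D4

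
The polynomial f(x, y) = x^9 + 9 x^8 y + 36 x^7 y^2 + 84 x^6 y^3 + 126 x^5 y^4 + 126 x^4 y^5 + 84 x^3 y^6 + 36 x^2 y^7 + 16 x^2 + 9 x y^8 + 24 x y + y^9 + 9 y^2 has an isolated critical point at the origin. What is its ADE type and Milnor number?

The Hessian of f at 0 is [[32, 24], [24, 18]] with rank 1, so corank 1. A Groebner basis of the Jacobian ideal J(f) in C{x,y} is {y^8, x + 3*y/4}; counting standard monomials gives mu = 8. Corank 1: A-series; mu = 8 gives A_8.

Type A_8, Milnor number mu = 8.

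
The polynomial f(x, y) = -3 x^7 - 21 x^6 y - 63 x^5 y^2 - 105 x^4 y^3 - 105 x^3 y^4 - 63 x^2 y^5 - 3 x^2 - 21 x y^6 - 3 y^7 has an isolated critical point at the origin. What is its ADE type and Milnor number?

Type A_{6}, Milnor number mu = 6.

The Hessian of f at 0 has rank 1. Corank 1: A-series; mu = 6 gives A_6.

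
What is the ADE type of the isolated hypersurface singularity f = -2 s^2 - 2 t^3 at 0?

The Hessian of f at 0 has rank 1. Corank 1: A-series; mu = 2 gives A_2.

A2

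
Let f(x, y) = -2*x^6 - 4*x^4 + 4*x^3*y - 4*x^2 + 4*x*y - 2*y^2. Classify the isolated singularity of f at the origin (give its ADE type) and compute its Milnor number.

Type A_{1}, Milnor number mu = 1.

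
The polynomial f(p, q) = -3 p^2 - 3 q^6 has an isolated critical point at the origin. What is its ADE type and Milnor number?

Type A_5, Milnor number mu = 5.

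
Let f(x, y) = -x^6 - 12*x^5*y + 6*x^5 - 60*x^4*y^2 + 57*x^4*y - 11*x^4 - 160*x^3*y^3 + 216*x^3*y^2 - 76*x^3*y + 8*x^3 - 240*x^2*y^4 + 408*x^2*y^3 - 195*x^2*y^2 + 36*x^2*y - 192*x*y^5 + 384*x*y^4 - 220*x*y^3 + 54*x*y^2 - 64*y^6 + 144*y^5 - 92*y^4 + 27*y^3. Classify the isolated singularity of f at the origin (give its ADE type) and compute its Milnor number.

Type E6, Milnor number mu = 6.

The Hessian of f at 0 has rank 0. Corank 2; j^3 = (2*x + 3*y)^3 is a perfect cube, so E-series; the 4-jet and mu = 6 give E_6.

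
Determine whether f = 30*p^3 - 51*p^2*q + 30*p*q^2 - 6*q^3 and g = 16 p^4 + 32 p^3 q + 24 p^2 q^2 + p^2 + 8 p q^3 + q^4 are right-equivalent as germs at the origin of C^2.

The Hessian of f at 0 has rank 0. Corank 2; j^3 = 3*(2*p - q)*(5*p^2 - 6*p*q + 2*q^2) splits into three distinct lines over C (the quadratic factor has nonzero discriminant), so D_4. The Hessian of g at 0 has rank 1. Corank 1: A-series; mu = 3 gives A_3. f is D_4 but g is A_3, hence not right-equivalent.

No.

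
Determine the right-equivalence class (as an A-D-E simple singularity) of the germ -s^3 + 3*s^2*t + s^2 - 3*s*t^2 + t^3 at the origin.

The Hessian of f at 0 has rank 1. Corank 1: A-series; mu = 2 gives A_2.

A_{2}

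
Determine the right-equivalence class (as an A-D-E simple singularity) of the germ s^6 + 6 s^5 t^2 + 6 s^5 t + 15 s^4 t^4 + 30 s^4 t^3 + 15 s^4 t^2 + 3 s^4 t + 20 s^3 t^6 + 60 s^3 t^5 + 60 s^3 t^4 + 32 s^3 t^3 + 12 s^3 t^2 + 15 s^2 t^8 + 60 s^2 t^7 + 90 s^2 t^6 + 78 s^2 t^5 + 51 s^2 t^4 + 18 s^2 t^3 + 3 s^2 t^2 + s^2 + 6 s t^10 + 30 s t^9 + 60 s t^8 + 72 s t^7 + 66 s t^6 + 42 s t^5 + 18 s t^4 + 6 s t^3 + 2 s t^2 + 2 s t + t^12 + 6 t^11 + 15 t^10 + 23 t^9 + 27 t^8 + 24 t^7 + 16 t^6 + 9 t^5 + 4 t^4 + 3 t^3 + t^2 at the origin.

The Hessian of f at 0 is [[2, 2], [2, 2]] with rank 1, so corank 1. A Groebner basis of the Jacobian ideal J(f) in C{s,t} is {t^2, s + t}; counting standard monomials gives mu = 2. Corank 1: A-series; mu = 2 gives A_2.

A_{2}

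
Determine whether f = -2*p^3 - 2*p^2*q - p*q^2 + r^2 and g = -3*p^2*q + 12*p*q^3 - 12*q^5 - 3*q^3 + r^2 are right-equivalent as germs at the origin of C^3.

The Hessian of f at 0 has rank 1. Corank 2; j^3 = -p*(2*p^2 + 2*p*q + q^2) splits into three distinct lines over C (the quadratic factor has nonzero discriminant), so D_4. The Hessian of g at 0 has rank 1. Corank 2; j^3 = -3*q*(p^2 + q^2) splits into three distinct lines over C (the quadratic factor has nonzero discriminant), so D_4. Both have type D_4, hence right-equivalent.

Yes.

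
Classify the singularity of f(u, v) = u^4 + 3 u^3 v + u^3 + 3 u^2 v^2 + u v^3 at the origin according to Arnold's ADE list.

E_{7}

The Hessian of f at 0 is [[0, 0], [0, 0]] with rank 0, so corank 2. A Groebner basis of the Jacobian ideal J(f) in C{u,v} is {3*u^2 + v^4 + v^3, u^3, u^2*v - u^2 - v^3/3, 2*u^2 + u*v^2 + 2*v^3/3}; counting standard monomials gives mu = 7. Corank 2; j^3 = u^3 is a perfect cube, so E-series; the 4-jet and mu = 7 give E_7.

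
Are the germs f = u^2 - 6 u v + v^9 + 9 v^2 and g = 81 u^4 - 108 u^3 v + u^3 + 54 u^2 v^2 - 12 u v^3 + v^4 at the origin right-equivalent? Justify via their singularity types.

No.

The Hessian of f at 0 has rank 1. Corank 1: A-series; mu = 8 gives A_8. The Hessian of g at 0 has rank 0. Corank 2; j^3 = u^3 is a perfect cube, so E-series; the 4-jet and mu = 6 give E_6. f is A_8 but g is E_6, hence not right-equivalent.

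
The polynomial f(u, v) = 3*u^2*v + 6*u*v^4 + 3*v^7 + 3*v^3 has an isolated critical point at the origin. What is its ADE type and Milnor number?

Type D4, Milnor number mu = 4.

The Hessian of f at 0 has rank 0. Corank 2; j^3 = 3*v*(u^2 + v^2) splits into three distinct lines over C (the quadratic factor has nonzero discriminant), so D_4.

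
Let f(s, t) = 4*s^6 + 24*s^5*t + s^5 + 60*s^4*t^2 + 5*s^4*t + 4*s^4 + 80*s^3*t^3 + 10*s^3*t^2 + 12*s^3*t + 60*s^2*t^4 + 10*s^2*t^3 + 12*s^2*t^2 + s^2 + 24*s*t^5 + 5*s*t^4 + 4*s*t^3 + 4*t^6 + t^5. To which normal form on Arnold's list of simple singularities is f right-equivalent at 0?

The Hessian of f at 0 has rank 1. Corank 1: A-series; mu = 4 gives A_4.

A_4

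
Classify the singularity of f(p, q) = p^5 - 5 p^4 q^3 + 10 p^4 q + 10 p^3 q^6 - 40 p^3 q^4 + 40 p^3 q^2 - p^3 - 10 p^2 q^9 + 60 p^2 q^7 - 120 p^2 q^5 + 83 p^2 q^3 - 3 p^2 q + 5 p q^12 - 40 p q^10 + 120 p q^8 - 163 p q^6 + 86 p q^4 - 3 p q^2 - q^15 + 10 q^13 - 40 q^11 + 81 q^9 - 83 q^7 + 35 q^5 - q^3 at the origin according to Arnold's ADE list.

E_8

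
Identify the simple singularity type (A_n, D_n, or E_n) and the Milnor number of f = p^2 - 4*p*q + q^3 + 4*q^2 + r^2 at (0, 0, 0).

Type A2, Milnor number mu = 2.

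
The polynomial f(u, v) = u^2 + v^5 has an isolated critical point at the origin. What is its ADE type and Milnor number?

The Hessian of f at 0 is [[2, 0], [0, 0]] with rank 1, so corank 1. A Groebner basis of the Jacobian ideal J(f) in C{u,v} is {v^4, u}; counting standard monomials gives mu = 4. Corank 1: A-series; mu = 4 gives A_4.

Type A_{4}, Milnor number mu = 4.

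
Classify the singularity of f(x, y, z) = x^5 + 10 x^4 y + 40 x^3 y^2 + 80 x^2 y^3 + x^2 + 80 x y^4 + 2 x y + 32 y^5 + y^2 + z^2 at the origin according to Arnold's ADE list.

A4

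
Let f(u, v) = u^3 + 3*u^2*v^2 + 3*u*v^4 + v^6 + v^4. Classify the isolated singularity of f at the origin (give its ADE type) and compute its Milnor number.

Type E6, Milnor number mu = 6.

The Hessian of f at 0 is [[0, 0], [0, 0]] with rank 0, so corank 2. A Groebner basis of the Jacobian ideal J(f) in C{u,v} is {u^3, u^2*v, u^2/2 + u*v^2, v^3}; counting standard monomials gives mu = 6. Corank 2; j^3 = u^3 is a perfect cube, so E-series; the 4-jet and mu = 6 give E_6.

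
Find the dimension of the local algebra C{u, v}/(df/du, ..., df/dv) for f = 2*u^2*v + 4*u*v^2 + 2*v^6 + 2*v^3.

7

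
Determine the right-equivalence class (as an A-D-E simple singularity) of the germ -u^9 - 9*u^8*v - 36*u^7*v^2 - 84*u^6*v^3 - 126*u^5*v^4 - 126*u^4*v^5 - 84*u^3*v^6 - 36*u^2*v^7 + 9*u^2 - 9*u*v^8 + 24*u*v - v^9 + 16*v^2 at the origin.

A_{8}

The Hessian of f at 0 has rank 1. Corank 1: A-series; mu = 8 gives A_8.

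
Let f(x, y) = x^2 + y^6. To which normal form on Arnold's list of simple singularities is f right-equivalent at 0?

A_{5}

The Hessian of f at 0 has rank 1. Corank 1: A-series; mu = 5 gives A_5.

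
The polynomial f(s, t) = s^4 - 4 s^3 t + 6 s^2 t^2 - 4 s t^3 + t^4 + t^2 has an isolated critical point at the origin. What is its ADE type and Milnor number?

Type A3, Milnor number mu = 3.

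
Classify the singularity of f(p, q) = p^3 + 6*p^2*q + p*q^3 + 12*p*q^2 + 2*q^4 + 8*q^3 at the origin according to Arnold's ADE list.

The Hessian of f at 0 is [[0, 0], [0, 0]] with rank 0, so corank 2. A Groebner basis of the Jacobian ideal J(f) in C{p,q} is {p^3 + 6*p^2*q + 48*p^2 + 192*p*q + 192*q^2, -6*p^2 + p*q^2 - 24*p*q - 24*q^2, 3*p^2 + 12*p*q + q^3 + 12*q^2}; counting standard monomials gives mu = 7. Corank 2; j^3 = (p + 2*q)^3 is a perfect cube, so E-series; the 4-jet and mu = 7 give E_7.

E7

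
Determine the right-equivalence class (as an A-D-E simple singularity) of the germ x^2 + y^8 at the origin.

The Hessian of f at 0 has rank 1. Corank 1: A-series; mu = 7 gives A_7.

A_{7}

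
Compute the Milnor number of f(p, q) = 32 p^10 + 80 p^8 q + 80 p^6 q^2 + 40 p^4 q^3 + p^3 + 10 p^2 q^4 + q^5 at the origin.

8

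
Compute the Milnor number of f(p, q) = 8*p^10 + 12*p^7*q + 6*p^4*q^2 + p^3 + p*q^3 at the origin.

The Hessian of f at 0 has rank 0. Corank 2; j^3 = p^3 is a perfect cube, so E-series; the 4-jet and mu = 7 give E_7.

7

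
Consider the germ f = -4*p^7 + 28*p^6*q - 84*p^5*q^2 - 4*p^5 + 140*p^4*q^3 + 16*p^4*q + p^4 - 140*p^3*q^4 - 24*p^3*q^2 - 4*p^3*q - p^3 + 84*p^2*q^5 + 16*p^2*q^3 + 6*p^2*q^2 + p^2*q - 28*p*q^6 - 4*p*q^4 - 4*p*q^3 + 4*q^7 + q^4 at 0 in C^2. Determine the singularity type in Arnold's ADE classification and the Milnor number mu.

The Hessian of f at 0 has rank 0. Corank 2; j^3 = -p^2*(p - q) has shape L^2 M (L != M), so D-series; mu = 5 gives D_5.

Type D5, Milnor number mu = 5.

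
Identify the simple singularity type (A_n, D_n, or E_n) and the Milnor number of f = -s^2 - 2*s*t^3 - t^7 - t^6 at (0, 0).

The Hessian of f at 0 is [[-2, 0], [0, 0]] with rank 1, so corank 1. A Groebner basis of the Jacobian ideal J(f) in C{s,t} is {s + t^3, s^2}; counting standard monomials gives mu = 6. Corank 1: A-series; mu = 6 gives A_6.

Type A_6, Milnor number mu = 6.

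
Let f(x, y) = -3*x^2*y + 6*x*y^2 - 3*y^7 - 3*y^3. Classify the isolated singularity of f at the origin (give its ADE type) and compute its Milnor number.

Type D8, Milnor number mu = 8.

The Hessian of f at 0 has rank 0. Corank 2; j^3 = -3*y*(x - y)^2 has shape L^2 M (L != M), so D-series; mu = 8 gives D_8.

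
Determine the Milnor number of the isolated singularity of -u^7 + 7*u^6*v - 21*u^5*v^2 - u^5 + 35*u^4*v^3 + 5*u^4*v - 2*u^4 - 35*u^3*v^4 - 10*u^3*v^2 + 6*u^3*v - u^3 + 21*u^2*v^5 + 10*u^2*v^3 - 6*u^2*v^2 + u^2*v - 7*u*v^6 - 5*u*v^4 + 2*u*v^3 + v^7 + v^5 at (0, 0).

The Hessian of f at 0 has rank 0. Corank 2; j^3 = -u^2*(u - v) has shape L^2 M (L != M), so D-series; mu = 8 gives D_8.

8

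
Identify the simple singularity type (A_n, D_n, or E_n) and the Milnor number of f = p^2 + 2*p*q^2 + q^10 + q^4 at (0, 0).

Type A9, Milnor number mu = 9.

The Hessian of f at 0 has rank 1. Corank 1: A-series; mu = 9 gives A_9.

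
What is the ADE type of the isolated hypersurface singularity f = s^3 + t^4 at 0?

The Hessian of f at 0 has rank 0. Corank 2; j^3 = s^3 is a perfect cube, so E-series; the 4-jet and mu = 6 give E_6.

E_{6}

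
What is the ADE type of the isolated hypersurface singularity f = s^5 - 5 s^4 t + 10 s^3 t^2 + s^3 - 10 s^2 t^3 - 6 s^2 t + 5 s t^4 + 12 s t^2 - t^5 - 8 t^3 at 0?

E_{8}

The Hessian of f at 0 is [[0, 0], [0, 0]] with rank 0, so corank 2. A Groebner basis of the Jacobian ideal J(f) in C{s,t} is {t^5, s*t^3 - 7*t^4/4, s^2 - 4*s*t + 4*t^2}; counting standard monomials gives mu = 8. Corank 2; j^3 = (s - 2*t)^3 is a perfect cube, so E-series; the 5-jet and mu = 8 give E_8.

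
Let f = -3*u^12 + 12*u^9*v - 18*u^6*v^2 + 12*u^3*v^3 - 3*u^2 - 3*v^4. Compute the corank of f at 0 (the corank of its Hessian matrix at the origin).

1

Hessian at 0 has rank 1.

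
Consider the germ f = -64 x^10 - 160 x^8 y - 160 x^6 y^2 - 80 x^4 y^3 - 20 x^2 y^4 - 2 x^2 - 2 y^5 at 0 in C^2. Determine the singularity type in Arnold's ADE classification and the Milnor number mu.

The Hessian of f at 0 is [[-4, 0], [0, 0]] with rank 1, so corank 1. A Groebner basis of the Jacobian ideal J(f) in C{x,y} is {y^4, x}; counting standard monomials gives mu = 4. Corank 1: A-series; mu = 4 gives A_4.

Type A_{4}, Milnor number mu = 4.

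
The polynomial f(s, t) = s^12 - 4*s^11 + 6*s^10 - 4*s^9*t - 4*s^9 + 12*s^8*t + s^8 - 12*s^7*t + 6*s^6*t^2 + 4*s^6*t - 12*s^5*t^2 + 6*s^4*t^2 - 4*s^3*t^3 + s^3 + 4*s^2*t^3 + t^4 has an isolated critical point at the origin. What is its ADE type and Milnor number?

Type E_{6}, Milnor number mu = 6.

The Hessian of f at 0 has rank 0. Corank 2; j^3 = s^3 is a perfect cube, so E-series; the 4-jet and mu = 6 give E_6.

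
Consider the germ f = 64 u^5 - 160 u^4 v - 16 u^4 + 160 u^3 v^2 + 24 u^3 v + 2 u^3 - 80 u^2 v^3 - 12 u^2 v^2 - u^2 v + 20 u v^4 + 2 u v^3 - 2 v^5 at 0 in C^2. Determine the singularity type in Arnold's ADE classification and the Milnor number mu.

The Hessian of f at 0 has rank 0. Corank 2; j^3 = u^2*(2*u - v) has shape L^2 M (L != M), so D-series; mu = 6 gives D_6.

Type D_6, Milnor number mu = 6.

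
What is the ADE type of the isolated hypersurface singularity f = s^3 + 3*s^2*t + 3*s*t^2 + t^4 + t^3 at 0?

E6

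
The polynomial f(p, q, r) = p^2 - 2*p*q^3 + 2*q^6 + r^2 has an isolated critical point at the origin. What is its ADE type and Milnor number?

Type A5, Milnor number mu = 5.

The Hessian of f at 0 is [[2, 0, 0], [0, 0, 0], [0, 0, 2]] with rank 2, so corank 1. A Groebner basis of the Jacobian ideal J(f) in C{p,q,r} is {p*q^2, -p + q^3, p^2, r}; counting standard monomials gives mu = 5. Corank 1: A-series; mu = 5 gives A_5.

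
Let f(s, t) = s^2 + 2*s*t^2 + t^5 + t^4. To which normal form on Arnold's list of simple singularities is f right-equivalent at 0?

A4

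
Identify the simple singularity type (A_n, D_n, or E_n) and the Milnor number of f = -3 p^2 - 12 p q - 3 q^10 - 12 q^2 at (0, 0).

The Hessian of f at 0 has rank 1. Corank 1: A-series; mu = 9 gives A_9.

Type A9, Milnor number mu = 9.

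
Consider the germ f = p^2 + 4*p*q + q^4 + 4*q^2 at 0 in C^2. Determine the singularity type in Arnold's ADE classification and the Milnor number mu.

The Hessian of f at 0 has rank 1. Corank 1: A-series; mu = 3 gives A_3.

Type A_{3}, Milnor number mu = 3.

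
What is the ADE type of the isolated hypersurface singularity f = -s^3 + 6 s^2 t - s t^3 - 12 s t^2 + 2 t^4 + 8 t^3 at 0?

E_7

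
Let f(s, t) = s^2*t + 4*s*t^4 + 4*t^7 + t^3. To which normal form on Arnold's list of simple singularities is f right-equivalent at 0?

D_4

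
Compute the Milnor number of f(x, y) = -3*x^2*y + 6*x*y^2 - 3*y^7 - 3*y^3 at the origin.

The Hessian of f at 0 has rank 0. Corank 2; j^3 = -3*y*(x - y)^2 has shape L^2 M (L != M), so D-series; mu = 8 gives D_8.

8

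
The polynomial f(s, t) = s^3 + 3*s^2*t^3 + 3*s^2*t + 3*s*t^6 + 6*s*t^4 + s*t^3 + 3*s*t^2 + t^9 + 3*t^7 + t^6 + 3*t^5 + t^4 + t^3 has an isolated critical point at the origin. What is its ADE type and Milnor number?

The Hessian of f at 0 is [[0, 0], [0, 0]] with rank 0, so corank 2. A Groebner basis of the Jacobian ideal J(f) in C{s,t} is {s^3 + 3*s^2*t + 6*s^2 + 12*s*t + 6*t^2, -3*s^2 + s*t^2 - 6*s*t - 3*t^2, 3*s^2 + 6*s*t + t^3 + 3*t^2}; counting standard monomials gives mu = 7. Corank 2; j^3 = (s + t)^3 is a perfect cube, so E-series; the 4-jet and mu = 7 give E_7.

Type E_{7}, Milnor number mu = 7.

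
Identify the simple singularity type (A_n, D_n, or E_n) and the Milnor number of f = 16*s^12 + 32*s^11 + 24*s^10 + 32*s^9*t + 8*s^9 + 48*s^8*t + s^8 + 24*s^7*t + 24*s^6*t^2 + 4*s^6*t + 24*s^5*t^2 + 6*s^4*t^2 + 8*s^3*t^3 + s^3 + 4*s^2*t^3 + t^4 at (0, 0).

Type E_{6}, Milnor number mu = 6.

The Hessian of f at 0 has rank 0. Corank 2; j^3 = s^3 is a perfect cube, so E-series; the 4-jet and mu = 6 give E_6.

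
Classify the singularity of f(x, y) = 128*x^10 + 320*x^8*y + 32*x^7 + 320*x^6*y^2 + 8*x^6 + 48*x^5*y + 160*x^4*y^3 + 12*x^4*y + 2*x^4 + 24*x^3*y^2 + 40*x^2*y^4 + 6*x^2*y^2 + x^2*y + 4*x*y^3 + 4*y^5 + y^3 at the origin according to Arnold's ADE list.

The Hessian of f at 0 has rank 0. Corank 2; j^3 = y*(x^2 + y^2) splits into three distinct lines over C (the quadratic factor has nonzero discriminant), so D_4.

D4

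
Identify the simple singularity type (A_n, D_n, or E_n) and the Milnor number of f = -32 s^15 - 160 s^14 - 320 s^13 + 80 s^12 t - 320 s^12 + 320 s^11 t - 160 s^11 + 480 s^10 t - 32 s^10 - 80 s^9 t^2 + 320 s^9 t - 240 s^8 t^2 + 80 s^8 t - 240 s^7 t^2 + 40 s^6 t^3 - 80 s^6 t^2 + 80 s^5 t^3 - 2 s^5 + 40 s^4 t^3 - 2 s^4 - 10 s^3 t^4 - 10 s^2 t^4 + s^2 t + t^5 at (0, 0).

Type D_6, Milnor number mu = 6.

The Hessian of f at 0 has rank 0. Corank 2; j^3 = s^2*t has shape L^2 M (L != M), so D-series; mu = 6 gives D_6.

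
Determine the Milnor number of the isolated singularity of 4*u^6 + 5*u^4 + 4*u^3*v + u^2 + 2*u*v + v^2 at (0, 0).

The Hessian of f at 0 is [[2, 2], [2, 2]] with rank 1, so corank 1. A Groebner basis of the Jacobian ideal J(f) in C{u,v} is {v^3, u + v}; counting standard monomials gives mu = 3. Corank 1: A-series; mu = 3 gives A_3.

3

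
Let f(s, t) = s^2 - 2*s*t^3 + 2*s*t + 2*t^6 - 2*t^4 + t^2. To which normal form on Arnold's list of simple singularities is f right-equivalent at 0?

The Hessian of f at 0 has rank 1. Corank 1: A-series; mu = 5 gives A_5.

A_5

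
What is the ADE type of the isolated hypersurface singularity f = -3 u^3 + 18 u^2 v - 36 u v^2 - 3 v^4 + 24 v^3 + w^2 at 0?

The Hessian of f at 0 has rank 1. Corank 2; j^3 = -3*(u - 2*v)^3 is a perfect cube, so E-series; the 4-jet and mu = 6 give E_6.

E6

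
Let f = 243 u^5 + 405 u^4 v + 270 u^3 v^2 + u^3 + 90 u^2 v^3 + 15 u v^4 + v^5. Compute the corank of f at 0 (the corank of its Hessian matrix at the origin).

2

Hessian at 0 has rank 0.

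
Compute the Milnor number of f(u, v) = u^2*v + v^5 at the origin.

6

The Hessian of f at 0 has rank 0. Corank 2; j^3 = u^2*v has shape L^2 M (L != M), so D-series; mu = 6 gives D_6.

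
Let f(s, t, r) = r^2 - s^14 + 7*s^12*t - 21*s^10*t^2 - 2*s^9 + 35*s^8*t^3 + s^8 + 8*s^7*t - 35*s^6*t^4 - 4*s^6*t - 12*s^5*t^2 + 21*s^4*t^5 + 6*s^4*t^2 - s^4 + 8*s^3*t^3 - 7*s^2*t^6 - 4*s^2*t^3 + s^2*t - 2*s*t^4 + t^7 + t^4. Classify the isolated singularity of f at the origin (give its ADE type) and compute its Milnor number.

Type D_{5}, Milnor number mu = 5.

The Hessian of f at 0 is [[0, 0, 0], [0, 0, 0], [0, 0, 2]] with rank 1, so corank 2. A Groebner basis of the Jacobian ideal J(f) in C{s,t,r} is {s^3, s^2/4 + t^3, s*t, r}; counting standard monomials gives mu = 5. Corank 2; j^3 = s^2*t has shape L^2 M (L != M), so D-series; mu = 5 gives D_5.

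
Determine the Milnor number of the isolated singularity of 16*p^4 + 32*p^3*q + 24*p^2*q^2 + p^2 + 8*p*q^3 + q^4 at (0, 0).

The Hessian of f at 0 is [[2, 0], [0, 0]] with rank 1, so corank 1. A Groebner basis of the Jacobian ideal J(f) in C{p,q} is {q^3, p}; counting standard monomials gives mu = 3. Corank 1: A-series; mu = 3 gives A_3.

3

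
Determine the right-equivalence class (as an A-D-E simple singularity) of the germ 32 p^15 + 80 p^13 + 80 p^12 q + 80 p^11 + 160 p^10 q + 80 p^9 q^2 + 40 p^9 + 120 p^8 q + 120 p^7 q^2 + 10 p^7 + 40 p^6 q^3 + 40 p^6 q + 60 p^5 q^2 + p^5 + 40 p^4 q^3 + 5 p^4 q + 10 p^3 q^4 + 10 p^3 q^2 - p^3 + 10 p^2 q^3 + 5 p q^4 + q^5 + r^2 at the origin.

E_{8}

The Hessian of f at 0 is [[0, 0, 0], [0, 0, 0], [0, 0, 2]] with rank 1, so corank 2. A Groebner basis of the Jacobian ideal J(f) in C{p,q,r} is {q^5, p*q^3 + q^4/4, p^2, r}; counting standard monomials gives mu = 8. Corank 2; j^3 = -p^3 is a perfect cube, so E-series; the 5-jet and mu = 8 give E_8.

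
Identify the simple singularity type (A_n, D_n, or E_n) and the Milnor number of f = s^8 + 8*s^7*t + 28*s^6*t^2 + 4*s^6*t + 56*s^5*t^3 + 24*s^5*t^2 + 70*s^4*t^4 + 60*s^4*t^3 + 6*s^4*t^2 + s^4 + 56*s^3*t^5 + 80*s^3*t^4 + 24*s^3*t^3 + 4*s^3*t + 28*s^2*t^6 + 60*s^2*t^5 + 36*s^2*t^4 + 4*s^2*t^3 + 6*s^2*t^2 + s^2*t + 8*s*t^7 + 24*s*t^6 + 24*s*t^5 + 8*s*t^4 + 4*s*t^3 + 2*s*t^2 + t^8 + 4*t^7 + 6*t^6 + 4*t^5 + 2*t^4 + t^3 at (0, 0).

Type D_5, Milnor number mu = 5.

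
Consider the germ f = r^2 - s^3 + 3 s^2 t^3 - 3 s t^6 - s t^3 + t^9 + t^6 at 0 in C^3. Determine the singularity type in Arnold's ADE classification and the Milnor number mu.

Type E_{7}, Milnor number mu = 7.

The Hessian of f at 0 has rank 1. Corank 2; j^3 = -s^3 is a perfect cube, so E-series; the 4-jet and mu = 7 give E_7.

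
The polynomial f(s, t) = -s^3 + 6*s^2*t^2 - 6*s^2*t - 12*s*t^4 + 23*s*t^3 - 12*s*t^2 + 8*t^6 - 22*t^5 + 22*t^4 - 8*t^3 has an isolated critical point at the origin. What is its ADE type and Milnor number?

Type E7, Milnor number mu = 7.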